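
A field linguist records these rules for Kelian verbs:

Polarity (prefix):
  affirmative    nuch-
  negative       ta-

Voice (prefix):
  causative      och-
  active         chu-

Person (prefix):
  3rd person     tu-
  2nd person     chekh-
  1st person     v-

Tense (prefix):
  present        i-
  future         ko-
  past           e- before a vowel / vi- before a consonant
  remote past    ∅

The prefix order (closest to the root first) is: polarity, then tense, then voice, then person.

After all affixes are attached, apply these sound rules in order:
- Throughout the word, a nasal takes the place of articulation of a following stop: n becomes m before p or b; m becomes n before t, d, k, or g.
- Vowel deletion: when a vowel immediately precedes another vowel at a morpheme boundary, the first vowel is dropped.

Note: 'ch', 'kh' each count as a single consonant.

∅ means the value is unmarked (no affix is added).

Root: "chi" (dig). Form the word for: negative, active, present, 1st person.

Attach polarity negative ta- → tachi.
Attach tense present i- → itachi.
Attach voice active chu- → chuitachi.
Attach person 1st person v- → vchuitachi.
Nasal assimilation: no change.
Apply vowel deletion: vchuitachi → vchitachi.

vchitachi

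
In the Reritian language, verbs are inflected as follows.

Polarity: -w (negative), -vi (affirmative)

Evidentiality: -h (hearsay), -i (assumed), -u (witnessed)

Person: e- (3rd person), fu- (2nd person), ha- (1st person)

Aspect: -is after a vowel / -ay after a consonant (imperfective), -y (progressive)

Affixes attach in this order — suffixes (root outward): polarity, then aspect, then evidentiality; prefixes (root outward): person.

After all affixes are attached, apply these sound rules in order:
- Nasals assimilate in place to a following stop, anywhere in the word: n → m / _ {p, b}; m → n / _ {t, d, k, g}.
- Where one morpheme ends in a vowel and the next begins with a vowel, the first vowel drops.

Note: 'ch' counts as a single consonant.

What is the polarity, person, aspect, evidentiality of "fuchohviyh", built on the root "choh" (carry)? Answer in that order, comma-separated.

affirmative, 2nd person, progressive, hearsay

Segment: fu-choh-vi-y-h.
polarity: -vi → affirmative.
person: fu- → 2nd person.
aspect: -y → progressive.
evidentiality: -h → hearsay.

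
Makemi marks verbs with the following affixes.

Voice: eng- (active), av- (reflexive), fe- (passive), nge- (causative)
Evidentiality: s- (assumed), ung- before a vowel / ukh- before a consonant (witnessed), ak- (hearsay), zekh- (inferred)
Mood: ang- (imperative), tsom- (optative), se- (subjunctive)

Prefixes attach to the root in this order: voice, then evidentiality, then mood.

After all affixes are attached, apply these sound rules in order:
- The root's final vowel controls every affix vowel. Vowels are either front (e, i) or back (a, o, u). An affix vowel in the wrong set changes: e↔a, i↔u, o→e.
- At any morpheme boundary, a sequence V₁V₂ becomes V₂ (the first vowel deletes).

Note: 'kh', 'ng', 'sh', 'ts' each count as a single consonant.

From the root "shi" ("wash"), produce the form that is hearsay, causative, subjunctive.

sekngeshi

Attach voice causative nge- → ngeshi.
Attach evidentiality hearsay ak- → akngeshi.
Attach mood subjunctive se- → seakngeshi.
Apply vowel harmony: seakngeshi → seekngeshi.
Apply vowel deletion: seekngeshi → sekngeshi.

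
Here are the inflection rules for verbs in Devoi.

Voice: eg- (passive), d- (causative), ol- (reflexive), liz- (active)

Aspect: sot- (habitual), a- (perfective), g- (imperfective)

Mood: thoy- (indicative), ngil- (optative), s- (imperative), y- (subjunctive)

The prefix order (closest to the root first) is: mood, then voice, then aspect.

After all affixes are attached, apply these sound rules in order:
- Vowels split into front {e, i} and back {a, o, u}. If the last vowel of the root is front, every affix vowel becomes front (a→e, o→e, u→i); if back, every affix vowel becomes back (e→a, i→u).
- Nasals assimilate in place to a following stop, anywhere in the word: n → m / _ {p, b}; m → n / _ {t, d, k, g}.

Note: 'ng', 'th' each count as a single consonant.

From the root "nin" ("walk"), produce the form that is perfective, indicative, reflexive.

eeltheynin

Attach mood indicative thoy- → thoynin.
Attach voice reflexive ol- → olthoynin.
Attach aspect perfective a- → aolthoynin.
Apply vowel harmony: aolthoynin → eeltheynin.
Nasal assimilation: no change.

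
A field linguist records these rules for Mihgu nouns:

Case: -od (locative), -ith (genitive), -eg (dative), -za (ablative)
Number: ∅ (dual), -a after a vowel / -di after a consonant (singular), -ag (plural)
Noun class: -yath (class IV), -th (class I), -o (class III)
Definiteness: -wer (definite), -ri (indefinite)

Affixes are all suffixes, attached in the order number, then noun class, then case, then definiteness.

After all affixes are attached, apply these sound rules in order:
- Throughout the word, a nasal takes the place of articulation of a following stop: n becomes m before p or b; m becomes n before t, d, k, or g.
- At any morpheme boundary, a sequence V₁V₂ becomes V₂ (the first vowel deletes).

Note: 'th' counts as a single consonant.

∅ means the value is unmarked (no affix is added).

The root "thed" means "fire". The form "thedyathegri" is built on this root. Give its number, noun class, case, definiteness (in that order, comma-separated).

Segment: thed-yath-eg-ri.
number: ∅ → dual.
noun class: -yath → class IV.
case: -eg → dative.
definiteness: -ri → indefinite.

dual, class IV, dative, indefinite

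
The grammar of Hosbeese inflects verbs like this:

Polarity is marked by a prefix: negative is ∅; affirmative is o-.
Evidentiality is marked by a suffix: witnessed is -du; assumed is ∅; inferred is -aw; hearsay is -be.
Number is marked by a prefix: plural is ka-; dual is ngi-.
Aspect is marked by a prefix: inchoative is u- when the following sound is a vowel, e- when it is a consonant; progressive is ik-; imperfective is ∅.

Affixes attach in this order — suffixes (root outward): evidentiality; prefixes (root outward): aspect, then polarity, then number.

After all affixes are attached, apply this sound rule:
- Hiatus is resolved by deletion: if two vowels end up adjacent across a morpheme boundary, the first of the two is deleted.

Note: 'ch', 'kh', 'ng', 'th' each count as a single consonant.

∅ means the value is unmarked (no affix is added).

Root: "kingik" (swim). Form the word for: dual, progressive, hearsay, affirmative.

ngikkingikbe

Attach aspect progressive ik- → ikkingik.
Attach evidentiality hearsay -be → ikkingikbe.
Attach polarity affirmative o- → oikkingikbe.
Attach number dual ngi- → ngioikkingikbe.
Apply vowel deletion: ngioikkingikbe → ngikkingikbe.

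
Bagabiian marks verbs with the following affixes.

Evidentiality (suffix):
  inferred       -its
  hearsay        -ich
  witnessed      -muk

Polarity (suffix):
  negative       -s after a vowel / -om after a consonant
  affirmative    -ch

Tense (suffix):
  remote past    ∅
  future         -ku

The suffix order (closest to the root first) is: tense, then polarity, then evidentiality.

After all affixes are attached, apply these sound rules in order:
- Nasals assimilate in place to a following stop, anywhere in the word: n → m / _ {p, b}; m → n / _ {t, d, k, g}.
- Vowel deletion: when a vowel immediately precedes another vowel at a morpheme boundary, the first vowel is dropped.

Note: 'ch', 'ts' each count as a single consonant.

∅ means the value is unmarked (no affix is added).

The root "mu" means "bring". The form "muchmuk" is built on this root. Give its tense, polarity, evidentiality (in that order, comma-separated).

remote past, affirmative, witnessed

Segment: mu-ch-muk.
tense: ∅ → remote past.
polarity: -ch → affirmative.
evidentiality: -muk → witnessed.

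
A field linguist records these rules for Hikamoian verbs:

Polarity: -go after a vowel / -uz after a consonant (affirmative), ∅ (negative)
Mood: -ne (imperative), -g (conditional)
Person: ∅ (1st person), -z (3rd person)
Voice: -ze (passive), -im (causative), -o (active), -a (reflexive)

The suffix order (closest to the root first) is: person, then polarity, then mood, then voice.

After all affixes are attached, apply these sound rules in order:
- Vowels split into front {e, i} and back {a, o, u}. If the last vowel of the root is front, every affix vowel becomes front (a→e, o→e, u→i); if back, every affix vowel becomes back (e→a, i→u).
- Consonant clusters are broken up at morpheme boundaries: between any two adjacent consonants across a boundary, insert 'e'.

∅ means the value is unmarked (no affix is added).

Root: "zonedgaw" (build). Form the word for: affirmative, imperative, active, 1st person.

person = 1st person: zero marking, form stays zonedgaw.
Attach polarity affirmative -uz (after consonant 'w') → zonedgawuz.
Attach mood imperative -ne → zonedgawuzne.
Attach voice active -o → zonedgawuzneo.
Apply vowel harmony: zonedgawuzneo → zonedgawuznao.
Apply epenthesis: zonedgawuznao → zonedgawuzenao.

zonedgawuzenao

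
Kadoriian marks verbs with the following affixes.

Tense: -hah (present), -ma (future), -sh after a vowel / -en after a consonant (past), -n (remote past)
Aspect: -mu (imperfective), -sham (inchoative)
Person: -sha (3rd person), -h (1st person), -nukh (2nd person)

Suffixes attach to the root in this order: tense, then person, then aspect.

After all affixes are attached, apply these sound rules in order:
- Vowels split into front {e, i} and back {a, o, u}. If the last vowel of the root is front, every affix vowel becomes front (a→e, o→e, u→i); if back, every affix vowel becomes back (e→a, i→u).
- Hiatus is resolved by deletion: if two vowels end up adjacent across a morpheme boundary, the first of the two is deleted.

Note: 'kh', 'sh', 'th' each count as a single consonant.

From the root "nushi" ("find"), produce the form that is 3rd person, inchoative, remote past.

Attach tense remote past -n → nushin.
Attach person 3rd person -sha → nushinsha.
Attach aspect inchoative -sham → nushinshasham.
Apply vowel harmony: nushinshasham → nushinsheshem.
Vowel deletion: no change.

nushinsheshem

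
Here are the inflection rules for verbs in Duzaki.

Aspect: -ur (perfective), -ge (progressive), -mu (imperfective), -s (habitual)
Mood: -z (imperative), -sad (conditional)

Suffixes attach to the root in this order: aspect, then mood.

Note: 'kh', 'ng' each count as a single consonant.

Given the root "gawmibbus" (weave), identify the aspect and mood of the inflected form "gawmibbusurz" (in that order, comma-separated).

Segment: gawmibbus-ur-z.
aspect: -ur → perfective.
mood: -z → imperative.

perfective, imperative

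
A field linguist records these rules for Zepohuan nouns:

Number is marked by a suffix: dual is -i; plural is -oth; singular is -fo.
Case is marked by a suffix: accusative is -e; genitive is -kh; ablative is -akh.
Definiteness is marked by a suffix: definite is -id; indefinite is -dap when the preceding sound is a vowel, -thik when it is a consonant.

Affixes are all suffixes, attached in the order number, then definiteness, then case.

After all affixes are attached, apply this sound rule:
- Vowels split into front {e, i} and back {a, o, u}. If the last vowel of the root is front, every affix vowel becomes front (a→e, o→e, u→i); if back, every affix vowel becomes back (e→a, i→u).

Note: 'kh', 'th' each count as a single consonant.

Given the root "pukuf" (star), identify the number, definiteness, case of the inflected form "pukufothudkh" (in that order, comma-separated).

plural, definite, genitive

Segment: pukuf-oth-id-kh.
number: -oth → plural.
definiteness: -id → definite.
case: -kh → genitive.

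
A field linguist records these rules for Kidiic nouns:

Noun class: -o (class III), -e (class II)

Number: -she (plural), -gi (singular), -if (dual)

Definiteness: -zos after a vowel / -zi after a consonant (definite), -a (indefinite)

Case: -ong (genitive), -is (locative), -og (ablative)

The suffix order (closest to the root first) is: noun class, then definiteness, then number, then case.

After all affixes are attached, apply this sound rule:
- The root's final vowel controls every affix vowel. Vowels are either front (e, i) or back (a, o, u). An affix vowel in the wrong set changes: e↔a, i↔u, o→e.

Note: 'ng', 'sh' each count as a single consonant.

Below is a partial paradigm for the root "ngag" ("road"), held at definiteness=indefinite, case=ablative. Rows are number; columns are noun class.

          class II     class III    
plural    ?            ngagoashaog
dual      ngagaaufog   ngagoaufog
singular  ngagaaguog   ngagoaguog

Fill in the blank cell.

Attach noun class class II -e → ngage.
Attach definiteness indefinite -a → ngagea.
Attach number plural -she → ngageashe.
Attach case ablative -og → ngageasheog.
Apply vowel harmony: ngageasheog → ngagaashaog.

ngagaashaog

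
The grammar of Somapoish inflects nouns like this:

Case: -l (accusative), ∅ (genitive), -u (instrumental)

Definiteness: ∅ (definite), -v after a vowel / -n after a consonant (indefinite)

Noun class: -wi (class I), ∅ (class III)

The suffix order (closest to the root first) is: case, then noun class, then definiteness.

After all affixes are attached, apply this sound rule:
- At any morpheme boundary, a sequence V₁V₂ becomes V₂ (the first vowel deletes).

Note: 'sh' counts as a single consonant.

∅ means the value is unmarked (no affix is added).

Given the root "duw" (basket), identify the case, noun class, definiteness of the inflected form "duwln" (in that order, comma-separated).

accusative, class III, indefinite

Segment: duw-l-n.
case: -l → accusative.
noun class: ∅ → class III.
definiteness: -v/n → indefinite.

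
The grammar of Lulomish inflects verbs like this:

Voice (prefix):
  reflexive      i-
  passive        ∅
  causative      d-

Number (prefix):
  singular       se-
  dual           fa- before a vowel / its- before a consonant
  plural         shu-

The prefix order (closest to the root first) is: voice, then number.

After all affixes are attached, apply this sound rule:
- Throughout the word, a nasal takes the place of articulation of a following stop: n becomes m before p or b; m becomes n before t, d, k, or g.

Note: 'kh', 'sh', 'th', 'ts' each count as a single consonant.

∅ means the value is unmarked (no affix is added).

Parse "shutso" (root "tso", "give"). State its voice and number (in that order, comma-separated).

passive, plural

Segment: shu-tso.
voice: ∅ → passive.
number: shu- → plural.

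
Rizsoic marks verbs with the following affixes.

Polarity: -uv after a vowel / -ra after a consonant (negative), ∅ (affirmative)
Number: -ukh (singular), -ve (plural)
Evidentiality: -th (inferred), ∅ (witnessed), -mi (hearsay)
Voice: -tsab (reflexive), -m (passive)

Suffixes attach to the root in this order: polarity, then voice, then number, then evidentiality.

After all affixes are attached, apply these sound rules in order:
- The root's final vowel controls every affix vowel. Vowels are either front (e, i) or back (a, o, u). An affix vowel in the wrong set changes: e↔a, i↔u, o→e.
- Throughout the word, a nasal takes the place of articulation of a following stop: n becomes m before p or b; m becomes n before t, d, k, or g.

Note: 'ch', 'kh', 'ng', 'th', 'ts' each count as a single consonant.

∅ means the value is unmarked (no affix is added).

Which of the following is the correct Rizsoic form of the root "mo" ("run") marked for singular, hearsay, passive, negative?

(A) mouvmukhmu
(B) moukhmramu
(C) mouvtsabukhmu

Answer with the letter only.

Attach polarity negative -uv (after vowel 'o') → mouv.
Attach voice passive -m → mouvm.
Attach number singular -ukh → mouvmukh.
Attach evidentiality hearsay -mi → mouvmukhmi.
Apply vowel harmony: mouvmukhmi → mouvmukhmu.
Nasal assimilation: no change.
So the correct form is mouvmukhmu, option (A).
(B) moukhmramu is wrong: it has the affixes in the wrong order.
(C) mouvtsabukhmu is wrong: it uses reflexive instead of passive for voice.

A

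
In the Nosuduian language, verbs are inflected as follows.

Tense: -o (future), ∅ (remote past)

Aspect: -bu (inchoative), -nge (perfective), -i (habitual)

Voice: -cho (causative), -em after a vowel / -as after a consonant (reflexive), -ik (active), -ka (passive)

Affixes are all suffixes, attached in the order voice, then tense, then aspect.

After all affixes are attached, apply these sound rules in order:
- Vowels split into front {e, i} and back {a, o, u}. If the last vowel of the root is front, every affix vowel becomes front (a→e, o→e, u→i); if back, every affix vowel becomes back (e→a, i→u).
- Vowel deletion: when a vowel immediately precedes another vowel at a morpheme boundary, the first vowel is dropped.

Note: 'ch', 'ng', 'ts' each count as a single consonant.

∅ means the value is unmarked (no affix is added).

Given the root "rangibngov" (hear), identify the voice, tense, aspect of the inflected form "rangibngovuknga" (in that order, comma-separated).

Segment: rangibngov-ik-nge.
voice: -ik → active.
tense: ∅ → remote past.
aspect: -nge → perfective.

active, remote past, perfective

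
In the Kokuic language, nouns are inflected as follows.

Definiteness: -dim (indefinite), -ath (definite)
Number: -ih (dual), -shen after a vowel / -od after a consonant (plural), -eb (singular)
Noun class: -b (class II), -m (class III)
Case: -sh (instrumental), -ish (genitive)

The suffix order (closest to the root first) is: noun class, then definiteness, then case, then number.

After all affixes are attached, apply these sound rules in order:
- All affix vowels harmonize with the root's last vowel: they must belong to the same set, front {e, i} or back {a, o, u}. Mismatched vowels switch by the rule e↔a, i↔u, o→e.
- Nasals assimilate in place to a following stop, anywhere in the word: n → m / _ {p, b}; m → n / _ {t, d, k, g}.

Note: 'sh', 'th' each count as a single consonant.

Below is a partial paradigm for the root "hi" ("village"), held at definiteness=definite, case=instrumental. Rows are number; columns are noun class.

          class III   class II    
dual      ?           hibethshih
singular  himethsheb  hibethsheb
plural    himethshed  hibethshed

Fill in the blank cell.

himethshih

Attach noun class class III -m → him.
Attach definiteness definite -ath → himath.
Attach case instrumental -sh → himathsh.
Attach number dual -ih → himathshih.
Apply vowel harmony: himathshih → himethshih.
Nasal assimilation: no change.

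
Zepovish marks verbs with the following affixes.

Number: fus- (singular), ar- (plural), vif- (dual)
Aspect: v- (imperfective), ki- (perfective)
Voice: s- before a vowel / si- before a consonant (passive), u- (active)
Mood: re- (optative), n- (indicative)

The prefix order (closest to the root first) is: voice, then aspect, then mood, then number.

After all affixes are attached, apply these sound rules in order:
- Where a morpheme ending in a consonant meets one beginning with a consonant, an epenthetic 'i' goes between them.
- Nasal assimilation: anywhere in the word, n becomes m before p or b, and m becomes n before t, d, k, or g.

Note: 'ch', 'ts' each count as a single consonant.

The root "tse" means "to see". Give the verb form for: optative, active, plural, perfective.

Attach voice active u- → utse.
Attach aspect perfective ki- → kiutse.
Attach mood optative re- → rekiutse.
Attach number plural ar- → arrekiutse.
Apply epenthesis: arrekiutse → arirekiutse.
Nasal assimilation: no change.

arirekiutse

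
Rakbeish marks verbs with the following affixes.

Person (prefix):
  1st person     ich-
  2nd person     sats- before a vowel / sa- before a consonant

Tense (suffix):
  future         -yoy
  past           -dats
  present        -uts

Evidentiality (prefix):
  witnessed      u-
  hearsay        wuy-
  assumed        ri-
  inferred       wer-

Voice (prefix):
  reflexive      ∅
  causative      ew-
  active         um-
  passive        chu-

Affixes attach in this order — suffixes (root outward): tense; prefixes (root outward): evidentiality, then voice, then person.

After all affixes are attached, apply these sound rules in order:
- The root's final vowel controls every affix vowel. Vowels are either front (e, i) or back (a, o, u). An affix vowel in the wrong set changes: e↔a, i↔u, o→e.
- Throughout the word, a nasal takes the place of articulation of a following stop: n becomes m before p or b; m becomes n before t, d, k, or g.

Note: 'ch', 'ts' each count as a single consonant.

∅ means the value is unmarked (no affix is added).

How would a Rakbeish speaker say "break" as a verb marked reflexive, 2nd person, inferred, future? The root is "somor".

sawarsomoryoy

Attach tense future -yoy → somoryoy.
Attach evidentiality inferred wer- → wersomoryoy.
voice = reflexive: zero marking, form stays wersomoryoy.
Attach person 2nd person sa- (before consonant 'w') → sawersomoryoy.
Apply vowel harmony: sawersomoryoy → sawarsomoryoy.
Nasal assimilation: no change.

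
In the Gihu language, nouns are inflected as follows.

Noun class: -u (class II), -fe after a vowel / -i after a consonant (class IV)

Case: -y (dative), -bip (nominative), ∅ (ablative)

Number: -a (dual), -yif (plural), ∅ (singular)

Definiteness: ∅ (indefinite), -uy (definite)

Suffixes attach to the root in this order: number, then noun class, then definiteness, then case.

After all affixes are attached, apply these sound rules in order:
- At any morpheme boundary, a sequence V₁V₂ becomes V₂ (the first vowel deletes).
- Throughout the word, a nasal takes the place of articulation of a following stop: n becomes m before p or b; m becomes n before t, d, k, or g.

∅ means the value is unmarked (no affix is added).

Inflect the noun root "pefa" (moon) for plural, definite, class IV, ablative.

pefayifuy

Attach number plural -yif → pefayif.
Attach noun class class IV -i (after consonant 'f') → pefayifi.
Attach definiteness definite -uy → pefayifiuy.
case = ablative: zero marking, form stays pefayifiuy.
Apply vowel deletion: pefayifiuy → pefayifuy.
Nasal assimilation: no change.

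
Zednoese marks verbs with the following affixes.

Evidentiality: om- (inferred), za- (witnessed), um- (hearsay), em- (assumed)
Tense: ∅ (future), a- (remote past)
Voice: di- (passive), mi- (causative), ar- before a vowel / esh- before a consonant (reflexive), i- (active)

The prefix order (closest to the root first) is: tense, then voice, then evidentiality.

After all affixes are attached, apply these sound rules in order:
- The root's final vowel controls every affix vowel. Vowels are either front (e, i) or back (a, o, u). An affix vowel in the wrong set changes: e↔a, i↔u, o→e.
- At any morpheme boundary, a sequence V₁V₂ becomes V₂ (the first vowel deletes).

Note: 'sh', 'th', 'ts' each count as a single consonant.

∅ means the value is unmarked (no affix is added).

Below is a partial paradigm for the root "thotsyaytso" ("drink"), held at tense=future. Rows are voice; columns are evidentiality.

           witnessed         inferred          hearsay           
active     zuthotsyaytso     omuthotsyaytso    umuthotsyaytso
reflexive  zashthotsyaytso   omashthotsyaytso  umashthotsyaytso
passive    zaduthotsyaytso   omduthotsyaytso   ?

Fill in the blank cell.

umduthotsyaytso

tense = future: zero marking, form stays thotsyaytso.
Attach voice passive di- → dithotsyaytso.
Attach evidentiality hearsay um- → umdithotsyaytso.
Apply vowel harmony: umdithotsyaytso → umduthotsyaytso.
Vowel deletion: no change.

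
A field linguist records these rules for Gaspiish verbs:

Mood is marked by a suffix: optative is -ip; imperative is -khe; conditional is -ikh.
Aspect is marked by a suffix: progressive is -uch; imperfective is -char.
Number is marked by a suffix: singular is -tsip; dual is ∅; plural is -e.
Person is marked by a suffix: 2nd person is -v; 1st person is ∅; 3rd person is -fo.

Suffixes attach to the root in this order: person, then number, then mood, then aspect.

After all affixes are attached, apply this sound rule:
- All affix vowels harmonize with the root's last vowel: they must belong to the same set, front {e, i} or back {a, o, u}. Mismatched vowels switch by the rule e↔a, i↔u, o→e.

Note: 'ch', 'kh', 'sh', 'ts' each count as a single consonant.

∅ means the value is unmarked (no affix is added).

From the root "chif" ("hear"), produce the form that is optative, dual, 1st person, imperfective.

chifipcher

person = 1st person: zero marking, form stays chif.
number = dual: zero marking, form stays chif.
Attach mood optative -ip → chifip.
Attach aspect imperfective -char → chifipchar.
Apply vowel harmony: chifipchar → chifipcher.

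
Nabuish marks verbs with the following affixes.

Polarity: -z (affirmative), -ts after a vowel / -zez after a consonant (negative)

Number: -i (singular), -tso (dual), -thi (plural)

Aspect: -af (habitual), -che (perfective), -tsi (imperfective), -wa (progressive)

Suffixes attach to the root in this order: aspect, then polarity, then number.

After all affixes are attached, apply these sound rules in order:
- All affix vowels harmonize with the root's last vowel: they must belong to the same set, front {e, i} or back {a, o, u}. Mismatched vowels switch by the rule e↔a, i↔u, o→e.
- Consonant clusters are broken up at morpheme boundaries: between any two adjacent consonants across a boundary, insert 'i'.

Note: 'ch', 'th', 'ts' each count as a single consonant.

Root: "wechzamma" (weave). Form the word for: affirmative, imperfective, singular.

Attach aspect imperfective -tsi → wechzammatsi.
Attach polarity affirmative -z → wechzammatsiz.
Attach number singular -i → wechzammatsizi.
Apply vowel harmony: wechzammatsizi → wechzammatsuzu.
Epenthesis: no change.

wechzammatsuzu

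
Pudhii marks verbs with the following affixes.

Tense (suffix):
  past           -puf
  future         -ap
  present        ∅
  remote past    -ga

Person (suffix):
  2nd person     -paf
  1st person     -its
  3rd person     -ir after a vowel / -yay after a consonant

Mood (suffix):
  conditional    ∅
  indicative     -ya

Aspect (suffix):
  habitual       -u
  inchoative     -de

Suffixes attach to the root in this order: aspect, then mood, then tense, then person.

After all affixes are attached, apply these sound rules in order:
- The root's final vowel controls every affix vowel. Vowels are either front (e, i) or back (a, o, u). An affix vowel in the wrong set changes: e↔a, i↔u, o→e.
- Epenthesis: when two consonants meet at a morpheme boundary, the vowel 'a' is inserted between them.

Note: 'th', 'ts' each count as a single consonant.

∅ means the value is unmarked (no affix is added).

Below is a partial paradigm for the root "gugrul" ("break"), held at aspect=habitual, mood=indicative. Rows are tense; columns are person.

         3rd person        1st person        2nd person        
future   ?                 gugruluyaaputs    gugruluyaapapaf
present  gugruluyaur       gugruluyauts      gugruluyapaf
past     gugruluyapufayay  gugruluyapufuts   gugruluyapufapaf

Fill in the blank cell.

gugruluyaapayay

Attach aspect habitual -u → gugrulu.
Attach mood indicative -ya → gugruluya.
Attach tense future -ap → gugruluyaap.
Attach person 3rd person -yay (after consonant 'p') → gugruluyaapyay.
Vowel harmony: no change.
Apply epenthesis: gugruluyaapyay → gugruluyaapayay.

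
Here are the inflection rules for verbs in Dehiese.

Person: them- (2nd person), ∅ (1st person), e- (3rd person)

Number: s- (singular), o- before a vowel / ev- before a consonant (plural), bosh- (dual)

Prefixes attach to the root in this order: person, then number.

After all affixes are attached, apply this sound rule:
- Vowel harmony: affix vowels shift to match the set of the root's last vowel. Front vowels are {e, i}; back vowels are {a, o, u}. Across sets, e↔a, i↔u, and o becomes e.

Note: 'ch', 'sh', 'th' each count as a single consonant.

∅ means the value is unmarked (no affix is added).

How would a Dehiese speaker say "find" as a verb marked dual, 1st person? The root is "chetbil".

beshchetbil

person = 1st person: zero marking, form stays chetbil.
Attach number dual bosh- → boshchetbil.
Apply vowel harmony: boshchetbil → beshchetbil.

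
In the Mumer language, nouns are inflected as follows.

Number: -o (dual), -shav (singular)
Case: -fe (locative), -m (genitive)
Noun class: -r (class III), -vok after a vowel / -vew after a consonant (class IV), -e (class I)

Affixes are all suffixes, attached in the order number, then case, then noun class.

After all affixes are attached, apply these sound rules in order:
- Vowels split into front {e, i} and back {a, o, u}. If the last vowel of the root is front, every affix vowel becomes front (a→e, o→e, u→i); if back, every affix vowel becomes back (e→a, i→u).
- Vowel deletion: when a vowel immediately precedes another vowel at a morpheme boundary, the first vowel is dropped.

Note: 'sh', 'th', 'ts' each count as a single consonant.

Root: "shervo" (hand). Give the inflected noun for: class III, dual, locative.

shervofar

Attach number dual -o → shervoo.
Attach case locative -fe → shervoofe.
Attach noun class class III -r → shervoofer.
Apply vowel harmony: shervoofer → shervoofar.
Apply vowel deletion: shervoofar → shervofar.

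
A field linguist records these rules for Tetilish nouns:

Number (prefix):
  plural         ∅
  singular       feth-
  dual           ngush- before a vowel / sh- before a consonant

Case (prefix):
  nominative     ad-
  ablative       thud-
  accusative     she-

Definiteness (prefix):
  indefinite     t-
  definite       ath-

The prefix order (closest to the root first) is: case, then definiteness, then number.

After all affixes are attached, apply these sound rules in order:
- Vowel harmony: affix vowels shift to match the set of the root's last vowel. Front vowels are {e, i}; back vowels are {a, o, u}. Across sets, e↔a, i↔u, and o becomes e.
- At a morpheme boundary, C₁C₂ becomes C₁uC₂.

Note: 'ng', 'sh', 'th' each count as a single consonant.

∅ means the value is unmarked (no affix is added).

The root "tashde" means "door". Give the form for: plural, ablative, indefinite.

tuthidutashde

Attach case ablative thud- → thudtashde.
Attach definiteness indefinite t- → tthudtashde.
number = plural: zero marking, form stays tthudtashde.
Apply vowel harmony: tthudtashde → tthidtashde.
Apply epenthesis: tthidtashde → tuthidutashde.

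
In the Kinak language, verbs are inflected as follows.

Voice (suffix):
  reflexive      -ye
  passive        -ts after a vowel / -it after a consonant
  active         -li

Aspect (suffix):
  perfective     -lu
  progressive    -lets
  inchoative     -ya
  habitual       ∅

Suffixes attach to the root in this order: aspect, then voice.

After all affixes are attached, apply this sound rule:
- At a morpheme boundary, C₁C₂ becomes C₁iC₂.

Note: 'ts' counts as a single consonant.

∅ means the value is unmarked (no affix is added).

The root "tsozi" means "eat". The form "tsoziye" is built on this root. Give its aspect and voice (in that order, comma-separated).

habitual, reflexive

Segment: tsozi-ye.
aspect: ∅ → habitual.
voice: -ye → reflexive.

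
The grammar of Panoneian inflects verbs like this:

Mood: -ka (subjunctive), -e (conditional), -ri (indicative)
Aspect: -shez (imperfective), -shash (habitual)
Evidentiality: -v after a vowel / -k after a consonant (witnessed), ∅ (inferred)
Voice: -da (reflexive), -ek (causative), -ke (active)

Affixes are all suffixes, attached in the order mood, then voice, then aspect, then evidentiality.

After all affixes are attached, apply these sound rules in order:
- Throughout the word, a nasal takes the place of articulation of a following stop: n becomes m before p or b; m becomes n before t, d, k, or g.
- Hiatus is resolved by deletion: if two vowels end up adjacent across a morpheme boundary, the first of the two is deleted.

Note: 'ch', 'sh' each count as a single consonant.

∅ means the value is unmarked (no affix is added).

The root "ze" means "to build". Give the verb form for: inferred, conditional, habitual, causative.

zekshash

Attach mood conditional -e → zee.
Attach voice causative -ek → zeeek.
Attach aspect habitual -shash → zeeekshash.
evidentiality = inferred: zero marking, form stays zeeekshash.
Nasal assimilation: no change.
Apply vowel deletion: zeeekshash → zekshash.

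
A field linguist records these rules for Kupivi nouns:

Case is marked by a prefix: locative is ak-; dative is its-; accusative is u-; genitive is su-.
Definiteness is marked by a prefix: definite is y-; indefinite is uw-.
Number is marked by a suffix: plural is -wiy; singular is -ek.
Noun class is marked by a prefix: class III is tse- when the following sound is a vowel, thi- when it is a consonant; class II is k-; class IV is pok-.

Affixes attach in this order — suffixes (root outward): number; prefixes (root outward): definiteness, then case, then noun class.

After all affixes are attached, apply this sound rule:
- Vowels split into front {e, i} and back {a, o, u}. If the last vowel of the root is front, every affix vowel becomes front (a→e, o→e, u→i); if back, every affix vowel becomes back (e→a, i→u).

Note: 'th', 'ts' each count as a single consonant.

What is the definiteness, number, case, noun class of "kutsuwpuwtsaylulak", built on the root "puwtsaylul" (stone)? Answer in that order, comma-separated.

indefinite, singular, dative, class II

Segment: k-its-uw-puwtsaylul-ek.
definiteness: uw- → indefinite.
number: -ek → singular.
case: its- → dative.
noun class: k- → class II.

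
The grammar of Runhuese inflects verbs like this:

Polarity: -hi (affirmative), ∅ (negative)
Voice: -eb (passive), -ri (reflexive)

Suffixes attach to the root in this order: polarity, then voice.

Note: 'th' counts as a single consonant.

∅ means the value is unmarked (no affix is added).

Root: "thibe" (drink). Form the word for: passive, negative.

thibeeb

polarity = negative: zero marking, form stays thibe.
Attach voice passive -eb → thibeeb.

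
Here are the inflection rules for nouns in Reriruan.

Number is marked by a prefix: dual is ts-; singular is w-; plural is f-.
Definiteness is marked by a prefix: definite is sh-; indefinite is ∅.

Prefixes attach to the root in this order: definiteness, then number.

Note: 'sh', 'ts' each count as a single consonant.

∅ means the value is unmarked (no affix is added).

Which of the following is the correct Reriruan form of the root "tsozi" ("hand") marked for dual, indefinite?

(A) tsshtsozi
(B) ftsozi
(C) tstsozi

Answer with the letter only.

definiteness = indefinite: zero marking, form stays tsozi.
Attach number dual ts- → tstsozi.
So the correct form is tstsozi, option (C).
(B) ftsozi is wrong: it uses plural instead of dual for number.
(A) tsshtsozi is wrong: it uses definite instead of indefinite for definiteness.

C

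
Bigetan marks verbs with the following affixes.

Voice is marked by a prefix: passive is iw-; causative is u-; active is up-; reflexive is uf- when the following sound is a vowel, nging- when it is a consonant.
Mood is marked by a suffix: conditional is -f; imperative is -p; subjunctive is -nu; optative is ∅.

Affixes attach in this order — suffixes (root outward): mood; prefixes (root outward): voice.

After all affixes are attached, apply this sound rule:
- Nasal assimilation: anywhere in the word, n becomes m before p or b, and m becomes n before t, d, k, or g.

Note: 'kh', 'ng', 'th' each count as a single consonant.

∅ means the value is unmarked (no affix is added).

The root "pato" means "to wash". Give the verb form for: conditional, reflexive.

ngingpatof

Attach voice reflexive nging- (before consonant 'p') → ngingpato.
Attach mood conditional -f → ngingpatof.
Nasal assimilation: no change.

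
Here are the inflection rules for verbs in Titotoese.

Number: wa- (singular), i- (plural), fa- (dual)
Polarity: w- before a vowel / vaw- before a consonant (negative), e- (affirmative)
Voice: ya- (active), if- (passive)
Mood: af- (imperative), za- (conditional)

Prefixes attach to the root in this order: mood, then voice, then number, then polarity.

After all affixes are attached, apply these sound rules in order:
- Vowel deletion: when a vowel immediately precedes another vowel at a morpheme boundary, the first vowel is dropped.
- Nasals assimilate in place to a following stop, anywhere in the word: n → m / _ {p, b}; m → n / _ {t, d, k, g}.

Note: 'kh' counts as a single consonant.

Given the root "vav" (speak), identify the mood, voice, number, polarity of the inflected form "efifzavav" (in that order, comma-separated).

Segment: e-fa-if-za-vav.
mood: za- → conditional.
voice: if- → passive.
number: fa- → dual.
polarity: e- → affirmative.

conditional, passive, dual, affirmative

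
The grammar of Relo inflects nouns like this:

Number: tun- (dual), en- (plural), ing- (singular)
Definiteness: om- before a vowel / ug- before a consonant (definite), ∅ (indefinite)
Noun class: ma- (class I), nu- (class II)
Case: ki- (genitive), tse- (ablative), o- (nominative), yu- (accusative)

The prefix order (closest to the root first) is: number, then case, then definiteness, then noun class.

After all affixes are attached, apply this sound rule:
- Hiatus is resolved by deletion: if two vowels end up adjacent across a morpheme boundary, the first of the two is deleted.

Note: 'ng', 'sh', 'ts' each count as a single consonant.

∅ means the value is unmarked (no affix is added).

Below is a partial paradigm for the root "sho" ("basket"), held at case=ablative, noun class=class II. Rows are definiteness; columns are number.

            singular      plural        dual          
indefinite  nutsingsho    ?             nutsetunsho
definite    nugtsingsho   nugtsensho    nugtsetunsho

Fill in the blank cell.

nutsensho

Attach number plural en- → ensho.
Attach case ablative tse- → tseensho.
definiteness = indefinite: zero marking, form stays tseensho.
Attach noun class class II nu- → nutseensho.
Apply vowel deletion: nutseensho → nutsensho.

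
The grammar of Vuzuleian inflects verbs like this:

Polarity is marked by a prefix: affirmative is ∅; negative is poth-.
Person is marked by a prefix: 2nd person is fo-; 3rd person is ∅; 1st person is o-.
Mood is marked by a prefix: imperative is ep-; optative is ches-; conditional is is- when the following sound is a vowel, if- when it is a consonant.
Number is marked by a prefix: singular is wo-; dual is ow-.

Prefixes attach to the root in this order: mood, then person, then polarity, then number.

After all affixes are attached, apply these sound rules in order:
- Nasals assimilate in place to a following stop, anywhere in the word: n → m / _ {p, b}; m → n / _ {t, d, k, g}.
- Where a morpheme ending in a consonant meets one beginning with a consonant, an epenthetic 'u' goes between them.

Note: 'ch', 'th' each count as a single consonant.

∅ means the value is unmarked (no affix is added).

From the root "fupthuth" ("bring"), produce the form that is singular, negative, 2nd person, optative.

wopothufochesufupthuth

Attach mood optative ches- → chesfupthuth.
Attach person 2nd person fo- → fochesfupthuth.
Attach polarity negative poth- → pothfochesfupthuth.
Attach number singular wo- → wopothfochesfupthuth.
Nasal assimilation: no change.
Apply epenthesis: wopothfochesfupthuth → wopothufochesufupthuth.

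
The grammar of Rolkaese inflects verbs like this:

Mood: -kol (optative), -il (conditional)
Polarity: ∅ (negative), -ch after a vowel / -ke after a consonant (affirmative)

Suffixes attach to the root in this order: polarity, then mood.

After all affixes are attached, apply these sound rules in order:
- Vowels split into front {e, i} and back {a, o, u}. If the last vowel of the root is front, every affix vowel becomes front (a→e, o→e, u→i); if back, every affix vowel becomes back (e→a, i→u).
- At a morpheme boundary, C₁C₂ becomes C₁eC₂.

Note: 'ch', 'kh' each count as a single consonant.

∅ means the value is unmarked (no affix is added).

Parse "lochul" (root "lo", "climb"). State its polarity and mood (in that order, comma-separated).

Segment: lo-ch-il.
polarity: -ch/ke → affirmative.
mood: -il → conditional.

affirmative, conditional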